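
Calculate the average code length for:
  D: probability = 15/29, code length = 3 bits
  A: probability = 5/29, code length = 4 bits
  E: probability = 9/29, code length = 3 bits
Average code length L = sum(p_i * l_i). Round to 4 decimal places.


Weighted contributions p_i * l_i:
  D: (15/29) * 3 = 45/29
  A: (5/29) * 4 = 20/29
  E: (9/29) * 3 = 27/29
Sum = (45 + 20 + 27)/29 = 92/29

L = 92/29 = 3.1724 bits/symbol


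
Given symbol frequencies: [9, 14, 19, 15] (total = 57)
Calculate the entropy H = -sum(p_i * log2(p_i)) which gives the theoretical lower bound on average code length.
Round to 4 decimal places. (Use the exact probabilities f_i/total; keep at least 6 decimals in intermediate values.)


Per-symbol terms -p_i * log2(p_i) with p_i = f_i/57:
  p = 9/57 = 0.157895: log2(p) = -2.662965, -p*log2(p) = 0.420468
  p = 14/57 = 0.245614: log2(p) = -2.025535, -p*log2(p) = 0.497500
  p = 19/57 = 0.333333: log2(p) = -1.584963, -p*log2(p) = 0.528321
  p = 15/57 = 0.263158: log2(p) = -1.925999, -p*log2(p) = 0.506842
H = 0.420468 + 0.497500 + 0.528321 + 0.506842 = 1.953131

H = 1.9531 bits/symbol


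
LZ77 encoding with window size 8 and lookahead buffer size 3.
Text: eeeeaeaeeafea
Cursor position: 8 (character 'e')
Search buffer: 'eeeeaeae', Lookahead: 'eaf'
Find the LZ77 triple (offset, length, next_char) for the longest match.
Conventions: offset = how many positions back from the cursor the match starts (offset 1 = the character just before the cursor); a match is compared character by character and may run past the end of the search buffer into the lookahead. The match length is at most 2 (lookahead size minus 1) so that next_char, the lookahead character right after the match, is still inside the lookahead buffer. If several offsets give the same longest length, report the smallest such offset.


Try each offset into the search buffer:
  offset=1 (pos 7, char 'e'): match length 1
  offset=2 (pos 6, char 'a'): match length 0
  offset=3 (pos 5, char 'e'): match length 2
  offset=4 (pos 4, char 'a'): match length 0
  offset=5 (pos 3, char 'e'): match length 2
  offset=6 (pos 2, char 'e'): match length 1
  offset=7 (pos 1, char 'e'): match length 1
  offset=8 (pos 0, char 'e'): match length 1
Longest match has length 2, found at offsets 3, 5; take the smallest, offset 3.
next_char = character at position 8 + 2 = 10 -> 'f'

Best match: offset=3, length=2 (matching 'ea' starting at position 5)
LZ77 triple: (3, 2, 'f')


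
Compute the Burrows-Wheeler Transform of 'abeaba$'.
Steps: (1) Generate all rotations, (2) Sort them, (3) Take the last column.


Rotations (sorted):
  0: $abeaba -> last char: a
  1: a$abeab -> last char: b
  2: aba$abe -> last char: e
  3: abeaba$ -> last char: $
  4: ba$abea -> last char: a
  5: beaba$a -> last char: a
  6: eaba$ab -> last char: b


BWT = abe$aab


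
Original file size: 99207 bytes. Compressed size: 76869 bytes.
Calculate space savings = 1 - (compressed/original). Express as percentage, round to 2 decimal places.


ratio = compressed/original = 76869/99207 = 0.774834
savings = 1 - ratio = 1 - 0.774834 = 0.225166
as a percentage: 0.225166 * 100 = 22.52%

Space savings = 1 - 76869/99207 = 22.52%


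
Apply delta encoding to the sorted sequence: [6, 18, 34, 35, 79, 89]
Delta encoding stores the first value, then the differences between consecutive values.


First value: 6
Deltas:
  18 - 6 = 12
  34 - 18 = 16
  35 - 34 = 1
  79 - 35 = 44
  89 - 79 = 10


Delta encoded: [6, 12, 16, 1, 44, 10]


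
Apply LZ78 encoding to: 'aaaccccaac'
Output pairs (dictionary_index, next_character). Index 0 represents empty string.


LZ78 encoding steps:
Dictionary: {0: ''}
Step 1: w='' (idx 0), next='a' -> output (0, 'a'), add 'a' as idx 1
Step 2: w='a' (idx 1), next='a' -> output (1, 'a'), add 'aa' as idx 2
Step 3: w='' (idx 0), next='c' -> output (0, 'c'), add 'c' as idx 3
Step 4: w='c' (idx 3), next='c' -> output (3, 'c'), add 'cc' as idx 4
Step 5: w='c' (idx 3), next='a' -> output (3, 'a'), add 'ca' as idx 5
Step 6: w='a' (idx 1), next='c' -> output (1, 'c'), add 'ac' as idx 6


Encoded: [(0, 'a'), (1, 'a'), (0, 'c'), (3, 'c'), (3, 'a'), (1, 'c')]


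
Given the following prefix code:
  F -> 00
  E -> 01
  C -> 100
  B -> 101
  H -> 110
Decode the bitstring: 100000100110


Decoding step by step:
Bits 100 -> C
Bits 00 -> F
Bits 01 -> E
Bits 00 -> F
Bits 110 -> H


Decoded message: CFEFH


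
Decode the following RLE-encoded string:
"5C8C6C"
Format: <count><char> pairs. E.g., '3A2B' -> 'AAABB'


Expanding each <count><char> pair:
  5C -> 'CCCCC'
  8C -> 'CCCCCCCC'
  6C -> 'CCCCCC'

Decoded = CCCCCCCCCCCCCCCCCCC


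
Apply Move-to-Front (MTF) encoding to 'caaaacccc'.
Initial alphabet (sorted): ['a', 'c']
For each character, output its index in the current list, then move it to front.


MTF encoding:
'c': index 1 in ['a', 'c'] -> ['c', 'a']
'a': index 1 in ['c', 'a'] -> ['a', 'c']
'a': index 0 in ['a', 'c'] -> ['a', 'c']
'a': index 0 in ['a', 'c'] -> ['a', 'c']
'a': index 0 in ['a', 'c'] -> ['a', 'c']
'c': index 1 in ['a', 'c'] -> ['c', 'a']
'c': index 0 in ['c', 'a'] -> ['c', 'a']
'c': index 0 in ['c', 'a'] -> ['c', 'a']
'c': index 0 in ['c', 'a'] -> ['c', 'a']


Output: [1, 1, 0, 0, 0, 1, 0, 0, 0]


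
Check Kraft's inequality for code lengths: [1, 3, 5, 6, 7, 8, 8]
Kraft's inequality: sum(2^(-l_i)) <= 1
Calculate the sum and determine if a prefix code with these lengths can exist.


Sum = 2^(-1) + 2^(-3) + 2^(-5) + 2^(-6) + 2^(-7) + 2^(-8) + 2^(-8)
    = 0.5 + 0.125 + 0.03125 + 0.015625 + 0.0078125 + 0.00390625 + 0.00390625
    = 176/256 = 0.6875
Since 0.6875 <= 1, Kraft's inequality IS satisfied.
A prefix code with these lengths CAN exist.

Kraft sum = 0.6875. Satisfied.


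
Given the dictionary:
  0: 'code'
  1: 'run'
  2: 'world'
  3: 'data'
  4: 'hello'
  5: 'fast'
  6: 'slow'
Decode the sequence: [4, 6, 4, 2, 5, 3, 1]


Look up each index in the dictionary:
  4 -> 'hello'
  6 -> 'slow'
  4 -> 'hello'
  2 -> 'world'
  5 -> 'fast'
  3 -> 'data'
  1 -> 'run'

Decoded: "hello slow hello world fast data run"


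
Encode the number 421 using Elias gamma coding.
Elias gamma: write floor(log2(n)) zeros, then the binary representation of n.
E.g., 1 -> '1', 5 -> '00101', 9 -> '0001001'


num_bits = floor(log2(421)) + 1 = 9
leading_zeros = num_bits - 1 = 8
binary(421) = 110100101

Elias gamma(421) = '00000000' + '110100101' = 00000000110100101 (17 bits)


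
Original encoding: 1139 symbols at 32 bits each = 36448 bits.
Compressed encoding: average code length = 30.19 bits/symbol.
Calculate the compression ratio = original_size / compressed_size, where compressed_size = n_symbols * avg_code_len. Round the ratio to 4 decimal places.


original_size = n_symbols * orig_bits = 1139 * 32 = 36448 bits
compressed_size = n_symbols * avg_code_len = 1139 * 30.19 = 34386.41 bits
ratio = original_size / compressed_size = 36448 / 34386.41 = 1.06

Compression ratio = 1.06


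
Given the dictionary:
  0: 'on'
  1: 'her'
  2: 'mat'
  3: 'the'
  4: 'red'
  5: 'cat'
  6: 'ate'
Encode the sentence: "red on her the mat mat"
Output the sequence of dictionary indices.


Look up each word in the dictionary:
  'red' -> 4
  'on' -> 0
  'her' -> 1
  'the' -> 3
  'mat' -> 2
  'mat' -> 2

Encoded: [4, 0, 1, 3, 2, 2]


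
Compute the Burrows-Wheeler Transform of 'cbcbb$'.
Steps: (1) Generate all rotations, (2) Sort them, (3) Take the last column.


Rotations (sorted):
  0: $cbcbb -> last char: b
  1: b$cbcb -> last char: b
  2: bb$cbc -> last char: c
  3: bcbb$c -> last char: c
  4: cbb$cb -> last char: b
  5: cbcbb$ -> last char: $


BWT = bbccb$


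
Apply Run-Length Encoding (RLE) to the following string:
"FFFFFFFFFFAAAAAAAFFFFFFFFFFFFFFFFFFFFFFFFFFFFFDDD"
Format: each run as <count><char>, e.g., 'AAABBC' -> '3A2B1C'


Scanning runs left to right:
  i=0: run of 'F' x 10 -> '10F'
  i=10: run of 'A' x 7 -> '7A'
  i=17: run of 'F' x 29 -> '29F'
  i=46: run of 'D' x 3 -> '3D'

RLE = 10F7A29F3D


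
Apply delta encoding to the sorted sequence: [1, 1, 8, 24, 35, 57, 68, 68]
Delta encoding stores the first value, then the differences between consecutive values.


First value: 1
Deltas:
  1 - 1 = 0
  8 - 1 = 7
  24 - 8 = 16
  35 - 24 = 11
  57 - 35 = 22
  68 - 57 = 11
  68 - 68 = 0


Delta encoded: [1, 0, 7, 16, 11, 22, 11, 0]


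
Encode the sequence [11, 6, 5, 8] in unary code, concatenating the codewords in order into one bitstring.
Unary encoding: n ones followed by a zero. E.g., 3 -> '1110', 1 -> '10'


Encode each number as n ones followed by a terminating 0:
  11 -> 111111111110 (12 bits)
  6 -> 1111110 (7 bits)
  5 -> 111110 (6 bits)
  8 -> 111111110 (9 bits)
Total length = 12 + 7 + 6 + 9 = 34 bits.

Unary([11, 6, 5, 8]) = 1111111111101111110111110111111110 (34 bits)


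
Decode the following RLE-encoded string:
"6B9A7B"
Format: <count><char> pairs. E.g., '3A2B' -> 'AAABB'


Expanding each <count><char> pair:
  6B -> 'BBBBBB'
  9A -> 'AAAAAAAAA'
  7B -> 'BBBBBBB'

Decoded = BBBBBBAAAAAAAAABBBBBBB


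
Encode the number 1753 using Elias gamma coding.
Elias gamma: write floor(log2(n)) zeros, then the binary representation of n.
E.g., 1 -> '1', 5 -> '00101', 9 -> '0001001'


num_bits = floor(log2(1753)) + 1 = 11
leading_zeros = num_bits - 1 = 10
binary(1753) = 11011011001

Elias gamma(1753) = '0000000000' + '11011011001' = 000000000011011011001 (21 bits)


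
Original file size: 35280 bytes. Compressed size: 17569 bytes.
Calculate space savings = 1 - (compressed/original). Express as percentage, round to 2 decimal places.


ratio = compressed/original = 17569/35280 = 0.497988
savings = 1 - ratio = 1 - 0.497988 = 0.502012
as a percentage: 0.502012 * 100 = 50.2%

Space savings = 1 - 17569/35280 = 50.2%


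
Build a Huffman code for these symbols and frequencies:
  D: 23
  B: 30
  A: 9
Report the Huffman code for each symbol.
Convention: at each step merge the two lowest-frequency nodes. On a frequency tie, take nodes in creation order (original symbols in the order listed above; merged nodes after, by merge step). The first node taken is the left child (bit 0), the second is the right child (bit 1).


Huffman tree construction:
Step 1: Merge A(9) + D(23) = 32
Step 2: Merge B(30) + (A+D)(32) = 62
Read each symbol's code off the tree from the root (left child = 0, right child = 1).

Codes:
  D: 11 (length 2)
  B: 0 (length 1)
  A: 10 (length 2)
Average code length: 94/62 = 1.5161 bits/symbol


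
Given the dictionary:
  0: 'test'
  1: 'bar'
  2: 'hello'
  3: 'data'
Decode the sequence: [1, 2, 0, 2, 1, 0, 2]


Look up each index in the dictionary:
  1 -> 'bar'
  2 -> 'hello'
  0 -> 'test'
  2 -> 'hello'
  1 -> 'bar'
  0 -> 'test'
  2 -> 'hello'

Decoded: "bar hello test hello bar test hello"


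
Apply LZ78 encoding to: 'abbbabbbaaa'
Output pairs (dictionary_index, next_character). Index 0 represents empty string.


LZ78 encoding steps:
Dictionary: {0: ''}
Step 1: w='' (idx 0), next='a' -> output (0, 'a'), add 'a' as idx 1
Step 2: w='' (idx 0), next='b' -> output (0, 'b'), add 'b' as idx 2
Step 3: w='b' (idx 2), next='b' -> output (2, 'b'), add 'bb' as idx 3
Step 4: w='a' (idx 1), next='b' -> output (1, 'b'), add 'ab' as idx 4
Step 5: w='bb' (idx 3), next='a' -> output (3, 'a'), add 'bba' as idx 5
Step 6: w='a' (idx 1), next='a' -> output (1, 'a'), add 'aa' as idx 6


Encoded: [(0, 'a'), (0, 'b'), (2, 'b'), (1, 'b'), (3, 'a'), (1, 'a')]


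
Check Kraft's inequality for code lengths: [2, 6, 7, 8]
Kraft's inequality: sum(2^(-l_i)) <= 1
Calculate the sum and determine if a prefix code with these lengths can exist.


Sum = 2^(-2) + 2^(-6) + 2^(-7) + 2^(-8)
    = 0.25 + 0.015625 + 0.0078125 + 0.00390625
    = 71/256 = 0.27734375
Since 0.27734375 <= 1, Kraft's inequality IS satisfied.
A prefix code with these lengths CAN exist.

Kraft sum = 0.27734375. Satisfied.


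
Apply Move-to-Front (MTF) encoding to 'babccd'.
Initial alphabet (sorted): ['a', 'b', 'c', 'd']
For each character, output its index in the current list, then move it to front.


MTF encoding:
'b': index 1 in ['a', 'b', 'c', 'd'] -> ['b', 'a', 'c', 'd']
'a': index 1 in ['b', 'a', 'c', 'd'] -> ['a', 'b', 'c', 'd']
'b': index 1 in ['a', 'b', 'c', 'd'] -> ['b', 'a', 'c', 'd']
'c': index 2 in ['b', 'a', 'c', 'd'] -> ['c', 'b', 'a', 'd']
'c': index 0 in ['c', 'b', 'a', 'd'] -> ['c', 'b', 'a', 'd']
'd': index 3 in ['c', 'b', 'a', 'd'] -> ['d', 'c', 'b', 'a']


Output: [1, 1, 1, 2, 0, 3]


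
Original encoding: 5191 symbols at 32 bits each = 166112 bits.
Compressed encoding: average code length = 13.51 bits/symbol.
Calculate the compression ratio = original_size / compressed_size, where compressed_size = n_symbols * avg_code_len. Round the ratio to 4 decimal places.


original_size = n_symbols * orig_bits = 5191 * 32 = 166112 bits
compressed_size = n_symbols * avg_code_len = 5191 * 13.51 = 70130.41 bits
ratio = original_size / compressed_size = 166112 / 70130.41 = 2.3686

Compression ratio = 2.3686


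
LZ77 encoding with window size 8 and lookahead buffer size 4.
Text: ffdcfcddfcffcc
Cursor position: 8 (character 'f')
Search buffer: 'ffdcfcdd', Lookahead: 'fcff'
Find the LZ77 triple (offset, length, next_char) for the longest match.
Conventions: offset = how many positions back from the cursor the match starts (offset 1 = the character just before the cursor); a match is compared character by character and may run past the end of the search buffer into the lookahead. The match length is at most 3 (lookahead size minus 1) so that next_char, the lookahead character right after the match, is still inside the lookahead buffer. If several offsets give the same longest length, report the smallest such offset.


Try each offset into the search buffer:
  offset=1 (pos 7, char 'd'): match length 0
  offset=2 (pos 6, char 'd'): match length 0
  offset=3 (pos 5, char 'c'): match length 0
  offset=4 (pos 4, char 'f'): match length 2
  offset=5 (pos 3, char 'c'): match length 0
  offset=6 (pos 2, char 'd'): match length 0
  offset=7 (pos 1, char 'f'): match length 1
  offset=8 (pos 0, char 'f'): match length 1
Longest match has length 2 at offset 4.
next_char = character at position 8 + 2 = 10 -> 'f'

Best match: offset=4, length=2 (matching 'fc' starting at position 4)
LZ77 triple: (4, 2, 'f')


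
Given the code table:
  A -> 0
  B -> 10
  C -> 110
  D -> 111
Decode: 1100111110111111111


Decoding:
110 -> C
0 -> A
111 -> D
110 -> C
111 -> D
111 -> D
111 -> D


Result: CADCDDD


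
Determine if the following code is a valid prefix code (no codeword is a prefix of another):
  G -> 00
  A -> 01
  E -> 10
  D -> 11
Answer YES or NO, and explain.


Checking each pair (does one codeword prefix another?):
  G='00' vs A='01': no prefix
  G='00' vs E='10': no prefix
  G='00' vs D='11': no prefix
  A='01' vs G='00': no prefix
  A='01' vs E='10': no prefix
  A='01' vs D='11': no prefix
  E='10' vs G='00': no prefix
  E='10' vs A='01': no prefix
  E='10' vs D='11': no prefix
  D='11' vs G='00': no prefix
  D='11' vs A='01': no prefix
  D='11' vs E='10': no prefix
No violation found over all pairs.

YES -- this is a valid prefix code. No codeword is a prefix of any other codeword.


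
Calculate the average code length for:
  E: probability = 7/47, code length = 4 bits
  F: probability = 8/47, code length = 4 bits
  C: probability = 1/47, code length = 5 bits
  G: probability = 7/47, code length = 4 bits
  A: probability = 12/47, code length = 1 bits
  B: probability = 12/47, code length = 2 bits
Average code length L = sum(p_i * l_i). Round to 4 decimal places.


Weighted contributions p_i * l_i:
  E: (7/47) * 4 = 28/47
  F: (8/47) * 4 = 32/47
  C: (1/47) * 5 = 5/47
  G: (7/47) * 4 = 28/47
  A: (12/47) * 1 = 12/47
  B: (12/47) * 2 = 24/47
Sum = (28 + 32 + 5 + 28 + 12 + 24)/47 = 129/47

L = 129/47 = 2.7447 bits/symbol


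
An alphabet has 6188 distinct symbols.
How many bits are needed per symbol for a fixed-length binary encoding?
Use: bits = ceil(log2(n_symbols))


log2(6188) = 12.5953
Bracket: 2^12 = 4096 < 6188 <= 2^13 = 8192
So ceil(log2(6188)) = 13

bits = ceil(log2(6188)) = ceil(12.5953) = 13 bits


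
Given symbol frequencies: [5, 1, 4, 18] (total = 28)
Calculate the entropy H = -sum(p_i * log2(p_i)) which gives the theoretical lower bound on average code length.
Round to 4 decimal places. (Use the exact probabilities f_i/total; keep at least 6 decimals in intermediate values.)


Per-symbol terms -p_i * log2(p_i) with p_i = f_i/28:
  p = 5/28 = 0.178571: log2(p) = -2.485427, -p*log2(p) = 0.443826
  p = 1/28 = 0.035714: log2(p) = -4.807355, -p*log2(p) = 0.171691
  p = 4/28 = 0.142857: log2(p) = -2.807355, -p*log2(p) = 0.401051
  p = 18/28 = 0.642857: log2(p) = -0.637430, -p*log2(p) = 0.409776
H = 0.443826 + 0.171691 + 0.401051 + 0.409776 = 1.426344

H = 1.4263 bits/symbol


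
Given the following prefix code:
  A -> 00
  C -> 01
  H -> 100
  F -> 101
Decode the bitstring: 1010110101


Decoding step by step:
Bits 101 -> F
Bits 01 -> C
Bits 101 -> F
Bits 01 -> C


Decoded message: FCFC


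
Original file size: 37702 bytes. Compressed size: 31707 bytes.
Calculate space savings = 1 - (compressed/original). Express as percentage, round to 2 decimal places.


ratio = compressed/original = 31707/37702 = 0.84099
savings = 1 - ratio = 1 - 0.84099 = 0.15901
as a percentage: 0.15901 * 100 = 15.9%

Space savings = 1 - 31707/37702 = 15.9%


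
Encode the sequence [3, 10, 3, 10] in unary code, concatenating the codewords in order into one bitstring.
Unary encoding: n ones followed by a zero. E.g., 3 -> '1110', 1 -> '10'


Encode each number as n ones followed by a terminating 0:
  3 -> 1110 (4 bits)
  10 -> 11111111110 (11 bits)
  3 -> 1110 (4 bits)
  10 -> 11111111110 (11 bits)
Total length = 4 + 11 + 4 + 11 = 30 bits.

Unary([3, 10, 3, 10]) = 111011111111110111011111111110 (30 bits)


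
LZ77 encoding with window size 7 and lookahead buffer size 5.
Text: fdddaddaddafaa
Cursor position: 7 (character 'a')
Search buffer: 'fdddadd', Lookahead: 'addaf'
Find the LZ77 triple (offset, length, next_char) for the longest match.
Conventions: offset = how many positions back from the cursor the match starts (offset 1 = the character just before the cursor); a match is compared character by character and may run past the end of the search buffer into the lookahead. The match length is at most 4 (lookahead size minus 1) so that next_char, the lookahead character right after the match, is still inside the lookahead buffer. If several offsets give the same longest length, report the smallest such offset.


Try each offset into the search buffer:
  offset=1 (pos 6, char 'd'): match length 0
  offset=2 (pos 5, char 'd'): match length 0
  offset=3 (pos 4, char 'a'): match length 4
  offset=4 (pos 3, char 'd'): match length 0
  offset=5 (pos 2, char 'd'): match length 0
  offset=6 (pos 1, char 'd'): match length 0
  offset=7 (pos 0, char 'f'): match length 0
Longest match has length 4 at offset 3.
next_char = character at position 7 + 4 = 11 -> 'f'

Best match: offset=3, length=4 (matching 'adda' starting at position 4)
LZ77 triple: (3, 4, 'f')


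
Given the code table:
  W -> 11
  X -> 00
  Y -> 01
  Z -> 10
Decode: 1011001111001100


Decoding:
10 -> Z
11 -> W
00 -> X
11 -> W
11 -> W
00 -> X
11 -> W
00 -> X


Result: ZWXWWXWX


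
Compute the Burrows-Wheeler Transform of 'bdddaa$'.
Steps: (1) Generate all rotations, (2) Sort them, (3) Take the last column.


Rotations (sorted):
  0: $bdddaa -> last char: a
  1: a$bddda -> last char: a
  2: aa$bddd -> last char: d
  3: bdddaa$ -> last char: $
  4: daa$bdd -> last char: d
  5: ddaa$bd -> last char: d
  6: dddaa$b -> last char: b


BWT = aad$ddb


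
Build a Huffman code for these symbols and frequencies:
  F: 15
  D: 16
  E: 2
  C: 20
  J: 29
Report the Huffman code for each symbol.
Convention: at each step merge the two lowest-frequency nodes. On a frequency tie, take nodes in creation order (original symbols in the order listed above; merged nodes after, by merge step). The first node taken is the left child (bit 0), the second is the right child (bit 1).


Huffman tree construction:
Step 1: Merge E(2) + F(15) = 17
Step 2: Merge D(16) + (E+F)(17) = 33
Step 3: Merge C(20) + J(29) = 49
Step 4: Merge (D+(E+F))(33) + (C+J)(49) = 82
Read each symbol's code off the tree from the root (left child = 0, right child = 1).

Codes:
  F: 011 (length 3)
  D: 00 (length 2)
  E: 010 (length 3)
  C: 10 (length 2)
  J: 11 (length 2)
Average code length: 181/82 = 2.2073 bits/symbol


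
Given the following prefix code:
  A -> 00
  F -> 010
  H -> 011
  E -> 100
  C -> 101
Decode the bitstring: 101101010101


Decoding step by step:
Bits 101 -> C
Bits 101 -> C
Bits 010 -> F
Bits 101 -> C


Decoded message: CCFC


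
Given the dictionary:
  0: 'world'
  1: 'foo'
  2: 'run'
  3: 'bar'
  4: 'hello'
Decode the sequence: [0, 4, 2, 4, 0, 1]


Look up each index in the dictionary:
  0 -> 'world'
  4 -> 'hello'
  2 -> 'run'
  4 -> 'hello'
  0 -> 'world'
  1 -> 'foo'

Decoded: "world hello run hello world foo"


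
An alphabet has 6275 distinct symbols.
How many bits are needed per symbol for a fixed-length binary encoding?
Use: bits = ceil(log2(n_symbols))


log2(6275) = 12.6154
Bracket: 2^12 = 4096 < 6275 <= 2^13 = 8192
So ceil(log2(6275)) = 13

bits = ceil(log2(6275)) = ceil(12.6154) = 13 bits


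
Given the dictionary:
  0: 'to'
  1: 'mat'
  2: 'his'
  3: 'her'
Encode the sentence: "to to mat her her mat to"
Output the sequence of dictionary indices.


Look up each word in the dictionary:
  'to' -> 0
  'to' -> 0
  'mat' -> 1
  'her' -> 3
  'her' -> 3
  'mat' -> 1
  'to' -> 0

Encoded: [0, 0, 1, 3, 3, 1, 0]


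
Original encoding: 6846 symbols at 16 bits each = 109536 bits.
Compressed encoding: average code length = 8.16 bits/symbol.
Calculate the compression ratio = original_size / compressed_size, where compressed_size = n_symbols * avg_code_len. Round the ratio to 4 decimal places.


original_size = n_symbols * orig_bits = 6846 * 16 = 109536 bits
compressed_size = n_symbols * avg_code_len = 6846 * 8.16 = 55863.36 bits
ratio = original_size / compressed_size = 109536 / 55863.36 = 1.9608

Compression ratio = 1.9608


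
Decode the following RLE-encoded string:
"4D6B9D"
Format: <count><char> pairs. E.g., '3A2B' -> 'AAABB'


Expanding each <count><char> pair:
  4D -> 'DDDD'
  6B -> 'BBBBBB'
  9D -> 'DDDDDDDDD'

Decoded = DDDDBBBBBBDDDDDDDDD


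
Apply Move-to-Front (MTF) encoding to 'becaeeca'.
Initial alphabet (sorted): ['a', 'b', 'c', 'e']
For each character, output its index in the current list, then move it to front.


MTF encoding:
'b': index 1 in ['a', 'b', 'c', 'e'] -> ['b', 'a', 'c', 'e']
'e': index 3 in ['b', 'a', 'c', 'e'] -> ['e', 'b', 'a', 'c']
'c': index 3 in ['e', 'b', 'a', 'c'] -> ['c', 'e', 'b', 'a']
'a': index 3 in ['c', 'e', 'b', 'a'] -> ['a', 'c', 'e', 'b']
'e': index 2 in ['a', 'c', 'e', 'b'] -> ['e', 'a', 'c', 'b']
'e': index 0 in ['e', 'a', 'c', 'b'] -> ['e', 'a', 'c', 'b']
'c': index 2 in ['e', 'a', 'c', 'b'] -> ['c', 'e', 'a', 'b']
'a': index 2 in ['c', 'e', 'a', 'b'] -> ['a', 'c', 'e', 'b']


Output: [1, 3, 3, 3, 2, 0, 2, 2]


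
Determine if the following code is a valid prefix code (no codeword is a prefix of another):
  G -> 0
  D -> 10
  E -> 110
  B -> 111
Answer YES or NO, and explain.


Checking each pair (does one codeword prefix another?):
  G='0' vs D='10': no prefix
  G='0' vs E='110': no prefix
  G='0' vs B='111': no prefix
  D='10' vs G='0': no prefix
  D='10' vs E='110': no prefix
  D='10' vs B='111': no prefix
  E='110' vs G='0': no prefix
  E='110' vs D='10': no prefix
  E='110' vs B='111': no prefix
  B='111' vs G='0': no prefix
  B='111' vs D='10': no prefix
  B='111' vs E='110': no prefix
No violation found over all pairs.

YES -- this is a valid prefix code. No codeword is a prefix of any other codeword.


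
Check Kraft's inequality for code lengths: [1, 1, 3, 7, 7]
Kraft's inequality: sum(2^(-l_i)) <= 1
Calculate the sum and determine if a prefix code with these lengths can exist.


Sum = 2^(-1) + 2^(-1) + 2^(-3) + 2^(-7) + 2^(-7)
    = 0.5 + 0.5 + 0.125 + 0.0078125 + 0.0078125
    = 146/128 = 1.140625
Since 1.140625 > 1, Kraft's inequality is NOT satisfied.
A prefix code with these lengths CANNOT exist.

Kraft sum = 1.140625. Not satisfied.


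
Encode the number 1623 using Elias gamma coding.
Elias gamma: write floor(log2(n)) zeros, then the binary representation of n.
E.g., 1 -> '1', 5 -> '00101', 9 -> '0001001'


num_bits = floor(log2(1623)) + 1 = 11
leading_zeros = num_bits - 1 = 10
binary(1623) = 11001010111

Elias gamma(1623) = '0000000000' + '11001010111' = 000000000011001010111 (21 bits)


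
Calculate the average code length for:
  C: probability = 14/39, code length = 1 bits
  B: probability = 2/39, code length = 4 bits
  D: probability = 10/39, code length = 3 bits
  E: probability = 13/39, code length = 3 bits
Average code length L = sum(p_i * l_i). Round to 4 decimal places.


Weighted contributions p_i * l_i:
  C: (14/39) * 1 = 14/39
  B: (2/39) * 4 = 8/39
  D: (10/39) * 3 = 30/39
  E: (13/39) * 3 = 39/39
Sum = (14 + 8 + 30 + 39)/39 = 91/39

L = 91/39 = 2.3333 bits/symbol


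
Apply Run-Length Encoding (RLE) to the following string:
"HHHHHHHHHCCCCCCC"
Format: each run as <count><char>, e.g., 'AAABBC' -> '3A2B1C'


Scanning runs left to right:
  i=0: run of 'H' x 9 -> '9H'
  i=9: run of 'C' x 7 -> '7C'

RLE = 9H7C


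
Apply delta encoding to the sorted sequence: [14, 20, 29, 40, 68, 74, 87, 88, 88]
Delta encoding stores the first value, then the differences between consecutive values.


First value: 14
Deltas:
  20 - 14 = 6
  29 - 20 = 9
  40 - 29 = 11
  68 - 40 = 28
  74 - 68 = 6
  87 - 74 = 13
  88 - 87 = 1
  88 - 88 = 0


Delta encoded: [14, 6, 9, 11, 28, 6, 13, 1, 0]


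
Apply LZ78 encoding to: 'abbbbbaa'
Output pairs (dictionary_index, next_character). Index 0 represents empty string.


LZ78 encoding steps:
Dictionary: {0: ''}
Step 1: w='' (idx 0), next='a' -> output (0, 'a'), add 'a' as idx 1
Step 2: w='' (idx 0), next='b' -> output (0, 'b'), add 'b' as idx 2
Step 3: w='b' (idx 2), next='b' -> output (2, 'b'), add 'bb' as idx 3
Step 4: w='bb' (idx 3), next='a' -> output (3, 'a'), add 'bba' as idx 4
Step 5: w='a' (idx 1), end of input -> output (1, '')


Encoded: [(0, 'a'), (0, 'b'), (2, 'b'), (3, 'a'), (1, '')]


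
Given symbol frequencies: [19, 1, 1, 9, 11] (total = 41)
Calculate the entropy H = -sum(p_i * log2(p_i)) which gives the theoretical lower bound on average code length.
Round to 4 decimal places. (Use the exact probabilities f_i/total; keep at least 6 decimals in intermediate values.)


Per-symbol terms -p_i * log2(p_i) with p_i = f_i/41:
  p = 19/41 = 0.463415: log2(p) = -1.109624, -p*log2(p) = 0.514216
  p = 1/41 = 0.024390: log2(p) = -5.357552, -p*log2(p) = 0.130672
  p = 1/41 = 0.024390: log2(p) = -5.357552, -p*log2(p) = 0.130672
  p = 9/41 = 0.219512: log2(p) = -2.187627, -p*log2(p) = 0.480211
  p = 11/41 = 0.268293: log2(p) = -1.898120, -p*log2(p) = 0.509252
H = 0.514216 + 0.130672 + 0.130672 + 0.480211 + 0.509252 = 1.765023

H = 1.765 bits/symbol


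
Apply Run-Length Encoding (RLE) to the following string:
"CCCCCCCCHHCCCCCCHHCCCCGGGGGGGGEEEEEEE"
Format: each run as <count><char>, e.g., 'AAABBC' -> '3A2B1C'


Scanning runs left to right:
  i=0: run of 'C' x 8 -> '8C'
  i=8: run of 'H' x 2 -> '2H'
  i=10: run of 'C' x 6 -> '6C'
  i=16: run of 'H' x 2 -> '2H'
  i=18: run of 'C' x 4 -> '4C'
  i=22: run of 'G' x 8 -> '8G'
  i=30: run of 'E' x 7 -> '7E'

RLE = 8C2H6C2H4C8G7E


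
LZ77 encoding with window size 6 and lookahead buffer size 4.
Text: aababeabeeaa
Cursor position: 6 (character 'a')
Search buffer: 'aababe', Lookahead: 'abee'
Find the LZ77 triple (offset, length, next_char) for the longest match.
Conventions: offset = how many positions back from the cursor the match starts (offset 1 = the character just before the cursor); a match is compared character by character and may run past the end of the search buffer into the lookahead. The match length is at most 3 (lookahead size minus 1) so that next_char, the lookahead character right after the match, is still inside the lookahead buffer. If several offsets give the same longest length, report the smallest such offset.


Try each offset into the search buffer:
  offset=1 (pos 5, char 'e'): match length 0
  offset=2 (pos 4, char 'b'): match length 0
  offset=3 (pos 3, char 'a'): match length 3
  offset=4 (pos 2, char 'b'): match length 0
  offset=5 (pos 1, char 'a'): match length 2
  offset=6 (pos 0, char 'a'): match length 1
Longest match has length 3 at offset 3.
next_char = character at position 6 + 3 = 9 -> 'e'

Best match: offset=3, length=3 (matching 'abe' starting at position 3)
LZ77 triple: (3, 3, 'e')


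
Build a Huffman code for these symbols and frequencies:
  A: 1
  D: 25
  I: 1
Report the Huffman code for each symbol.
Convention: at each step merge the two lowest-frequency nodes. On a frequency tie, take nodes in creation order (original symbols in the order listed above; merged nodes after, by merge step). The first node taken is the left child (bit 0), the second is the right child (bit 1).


Huffman tree construction:
Step 1: Merge A(1) + I(1) = 2
Step 2: Merge (A+I)(2) + D(25) = 27
Read each symbol's code off the tree from the root (left child = 0, right child = 1).

Codes:
  A: 00 (length 2)
  D: 1 (length 1)
  I: 01 (length 2)
Average code length: 29/27 = 1.0741 bits/symbol


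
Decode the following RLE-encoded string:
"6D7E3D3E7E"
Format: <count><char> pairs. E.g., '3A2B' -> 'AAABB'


Expanding each <count><char> pair:
  6D -> 'DDDDDD'
  7E -> 'EEEEEEE'
  3D -> 'DDD'
  3E -> 'EEE'
  7E -> 'EEEEEEE'

Decoded = DDDDDDEEEEEEEDDDEEEEEEEEEE


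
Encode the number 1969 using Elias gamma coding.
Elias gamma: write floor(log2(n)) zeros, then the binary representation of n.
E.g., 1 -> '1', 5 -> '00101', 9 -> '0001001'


num_bits = floor(log2(1969)) + 1 = 11
leading_zeros = num_bits - 1 = 10
binary(1969) = 11110110001

Elias gamma(1969) = '0000000000' + '11110110001' = 000000000011110110001 (21 bits)


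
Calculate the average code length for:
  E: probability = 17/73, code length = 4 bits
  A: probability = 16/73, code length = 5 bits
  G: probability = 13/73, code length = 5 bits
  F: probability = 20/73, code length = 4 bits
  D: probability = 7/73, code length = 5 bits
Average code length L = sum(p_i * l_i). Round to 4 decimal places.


Weighted contributions p_i * l_i:
  E: (17/73) * 4 = 68/73
  A: (16/73) * 5 = 80/73
  G: (13/73) * 5 = 65/73
  F: (20/73) * 4 = 80/73
  D: (7/73) * 5 = 35/73
Sum = (68 + 80 + 65 + 80 + 35)/73 = 328/73

L = 328/73 = 4.4932 bits/symbol


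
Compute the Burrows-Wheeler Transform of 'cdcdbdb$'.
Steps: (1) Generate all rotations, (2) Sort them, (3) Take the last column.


Rotations (sorted):
  0: $cdcdbdb -> last char: b
  1: b$cdcdbd -> last char: d
  2: bdb$cdcd -> last char: d
  3: cdbdb$cd -> last char: d
  4: cdcdbdb$ -> last char: $
  5: db$cdcdb -> last char: b
  6: dbdb$cdc -> last char: c
  7: dcdbdb$c -> last char: c


BWT = bddd$bcc


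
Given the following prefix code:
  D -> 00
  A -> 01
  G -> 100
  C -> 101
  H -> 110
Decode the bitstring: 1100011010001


Decoding step by step:
Bits 110 -> H
Bits 00 -> D
Bits 110 -> H
Bits 100 -> G
Bits 01 -> A


Decoded message: HDHGA


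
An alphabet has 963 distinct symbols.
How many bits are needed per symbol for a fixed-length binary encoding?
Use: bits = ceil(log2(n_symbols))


log2(963) = 9.9114
Bracket: 2^9 = 512 < 963 <= 2^10 = 1024
So ceil(log2(963)) = 10

bits = ceil(log2(963)) = ceil(9.9114) = 10 bits


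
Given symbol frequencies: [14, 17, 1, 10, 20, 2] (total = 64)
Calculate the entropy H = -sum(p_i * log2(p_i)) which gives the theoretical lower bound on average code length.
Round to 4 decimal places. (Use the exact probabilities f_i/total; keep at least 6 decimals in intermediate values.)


Per-symbol terms -p_i * log2(p_i) with p_i = f_i/64:
  p = 14/64 = 0.218750: log2(p) = -2.192645, -p*log2(p) = 0.479641
  p = 17/64 = 0.265625: log2(p) = -1.912537, -p*log2(p) = 0.508018
  p = 1/64 = 0.015625: log2(p) = -6.000000, -p*log2(p) = 0.093750
  p = 10/64 = 0.156250: log2(p) = -2.678072, -p*log2(p) = 0.418449
  p = 20/64 = 0.312500: log2(p) = -1.678072, -p*log2(p) = 0.524397
  p = 2/64 = 0.031250: log2(p) = -5.000000, -p*log2(p) = 0.156250
H = 0.479641 + 0.508018 + 0.093750 + 0.418449 + 0.524397 + 0.156250 = 2.180505

H = 2.1805 bits/symbol


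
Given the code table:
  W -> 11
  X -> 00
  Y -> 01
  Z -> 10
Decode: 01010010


Decoding:
01 -> Y
01 -> Y
00 -> X
10 -> Z


Result: YYXZ


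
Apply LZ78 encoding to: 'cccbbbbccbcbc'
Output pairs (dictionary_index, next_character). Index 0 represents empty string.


LZ78 encoding steps:
Dictionary: {0: ''}
Step 1: w='' (idx 0), next='c' -> output (0, 'c'), add 'c' as idx 1
Step 2: w='c' (idx 1), next='c' -> output (1, 'c'), add 'cc' as idx 2
Step 3: w='' (idx 0), next='b' -> output (0, 'b'), add 'b' as idx 3
Step 4: w='b' (idx 3), next='b' -> output (3, 'b'), add 'bb' as idx 4
Step 5: w='b' (idx 3), next='c' -> output (3, 'c'), add 'bc' as idx 5
Step 6: w='c' (idx 1), next='b' -> output (1, 'b'), add 'cb' as idx 6
Step 7: w='cb' (idx 6), next='c' -> output (6, 'c'), add 'cbc' as idx 7


Encoded: [(0, 'c'), (1, 'c'), (0, 'b'), (3, 'b'), (3, 'c'), (1, 'b'), (6, 'c')]


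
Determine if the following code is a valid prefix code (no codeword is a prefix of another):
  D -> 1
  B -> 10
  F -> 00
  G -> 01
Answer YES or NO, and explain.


Checking each pair (does one codeword prefix another?):
  D='1' vs B='10': prefix -- VIOLATION

NO -- this is NOT a valid prefix code. D (1) is a prefix of B (10).


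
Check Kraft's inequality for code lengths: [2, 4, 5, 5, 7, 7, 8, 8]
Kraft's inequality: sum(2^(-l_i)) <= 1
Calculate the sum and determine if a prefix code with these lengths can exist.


Sum = 2^(-2) + 2^(-4) + 2^(-5) + 2^(-5) + 2^(-7) + 2^(-7) + 2^(-8) + 2^(-8)
    = 0.25 + 0.0625 + 0.03125 + 0.03125 + 0.0078125 + 0.0078125 + 0.00390625 + 0.00390625
    = 102/256 = 0.3984375
Since 0.3984375 <= 1, Kraft's inequality IS satisfied.
A prefix code with these lengths CAN exist.

Kraft sum = 0.3984375. Satisfied.


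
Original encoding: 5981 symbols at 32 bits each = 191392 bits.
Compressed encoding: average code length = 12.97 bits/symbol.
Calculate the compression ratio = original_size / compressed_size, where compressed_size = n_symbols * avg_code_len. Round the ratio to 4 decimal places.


original_size = n_symbols * orig_bits = 5981 * 32 = 191392 bits
compressed_size = n_symbols * avg_code_len = 5981 * 12.97 = 77573.57 bits
ratio = original_size / compressed_size = 191392 / 77573.57 = 2.4672

Compression ratio = 2.4672


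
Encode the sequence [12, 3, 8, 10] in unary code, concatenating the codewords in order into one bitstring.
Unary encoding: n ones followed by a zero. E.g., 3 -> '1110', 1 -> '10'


Encode each number as n ones followed by a terminating 0:
  12 -> 1111111111110 (13 bits)
  3 -> 1110 (4 bits)
  8 -> 111111110 (9 bits)
  10 -> 11111111110 (11 bits)
Total length = 13 + 4 + 9 + 11 = 37 bits.

Unary([12, 3, 8, 10]) = 1111111111110111011111111011111111110 (37 bits)


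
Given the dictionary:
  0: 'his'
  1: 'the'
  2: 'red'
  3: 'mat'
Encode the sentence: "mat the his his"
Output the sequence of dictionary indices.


Look up each word in the dictionary:
  'mat' -> 3
  'the' -> 1
  'his' -> 0
  'his' -> 0

Encoded: [3, 1, 0, 0]


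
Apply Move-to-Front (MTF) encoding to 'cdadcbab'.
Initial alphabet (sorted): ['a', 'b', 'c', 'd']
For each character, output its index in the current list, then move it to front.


MTF encoding:
'c': index 2 in ['a', 'b', 'c', 'd'] -> ['c', 'a', 'b', 'd']
'd': index 3 in ['c', 'a', 'b', 'd'] -> ['d', 'c', 'a', 'b']
'a': index 2 in ['d', 'c', 'a', 'b'] -> ['a', 'd', 'c', 'b']
'd': index 1 in ['a', 'd', 'c', 'b'] -> ['d', 'a', 'c', 'b']
'c': index 2 in ['d', 'a', 'c', 'b'] -> ['c', 'd', 'a', 'b']
'b': index 3 in ['c', 'd', 'a', 'b'] -> ['b', 'c', 'd', 'a']
'a': index 3 in ['b', 'c', 'd', 'a'] -> ['a', 'b', 'c', 'd']
'b': index 1 in ['a', 'b', 'c', 'd'] -> ['b', 'a', 'c', 'd']


Output: [2, 3, 2, 1, 2, 3, 3, 1]


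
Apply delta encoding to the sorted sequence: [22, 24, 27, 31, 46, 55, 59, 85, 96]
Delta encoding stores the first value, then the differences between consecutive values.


First value: 22
Deltas:
  24 - 22 = 2
  27 - 24 = 3
  31 - 27 = 4
  46 - 31 = 15
  55 - 46 = 9
  59 - 55 = 4
  85 - 59 = 26
  96 - 85 = 11


Delta encoded: [22, 2, 3, 4, 15, 9, 4, 26, 11]


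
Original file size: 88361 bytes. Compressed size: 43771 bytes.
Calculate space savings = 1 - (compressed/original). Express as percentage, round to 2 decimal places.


ratio = compressed/original = 43771/88361 = 0.495366
savings = 1 - ratio = 1 - 0.495366 = 0.504634
as a percentage: 0.504634 * 100 = 50.46%

Space savings = 1 - 43771/88361 = 50.46%


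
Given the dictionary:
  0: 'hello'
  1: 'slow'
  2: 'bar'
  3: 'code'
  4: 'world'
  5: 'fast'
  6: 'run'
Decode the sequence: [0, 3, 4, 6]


Look up each index in the dictionary:
  0 -> 'hello'
  3 -> 'code'
  4 -> 'world'
  6 -> 'run'

Decoded: "hello code world run"


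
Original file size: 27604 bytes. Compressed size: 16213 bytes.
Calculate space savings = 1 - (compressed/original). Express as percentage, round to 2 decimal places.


ratio = compressed/original = 16213/27604 = 0.587342
savings = 1 - ratio = 1 - 0.587342 = 0.412658
as a percentage: 0.412658 * 100 = 41.27%

Space savings = 1 - 16213/27604 = 41.27%


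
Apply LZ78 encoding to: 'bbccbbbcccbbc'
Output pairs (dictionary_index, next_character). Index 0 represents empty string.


LZ78 encoding steps:
Dictionary: {0: ''}
Step 1: w='' (idx 0), next='b' -> output (0, 'b'), add 'b' as idx 1
Step 2: w='b' (idx 1), next='c' -> output (1, 'c'), add 'bc' as idx 2
Step 3: w='' (idx 0), next='c' -> output (0, 'c'), add 'c' as idx 3
Step 4: w='b' (idx 1), next='b' -> output (1, 'b'), add 'bb' as idx 4
Step 5: w='bc' (idx 2), next='c' -> output (2, 'c'), add 'bcc' as idx 5
Step 6: w='c' (idx 3), next='b' -> output (3, 'b'), add 'cb' as idx 6
Step 7: w='bc' (idx 2), end of input -> output (2, '')


Encoded: [(0, 'b'), (1, 'c'), (0, 'c'), (1, 'b'), (2, 'c'), (3, 'b'), (2, '')]


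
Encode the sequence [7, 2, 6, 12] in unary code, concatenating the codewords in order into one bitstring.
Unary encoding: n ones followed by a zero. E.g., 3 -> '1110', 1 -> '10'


Encode each number as n ones followed by a terminating 0:
  7 -> 11111110 (8 bits)
  2 -> 110 (3 bits)
  6 -> 1111110 (7 bits)
  12 -> 1111111111110 (13 bits)
Total length = 8 + 3 + 7 + 13 = 31 bits.

Unary([7, 2, 6, 12]) = 1111111011011111101111111111110 (31 bits)


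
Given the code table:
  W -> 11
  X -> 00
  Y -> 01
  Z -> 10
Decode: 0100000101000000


Decoding:
01 -> Y
00 -> X
00 -> X
01 -> Y
01 -> Y
00 -> X
00 -> X
00 -> X


Result: YXXYYXXX


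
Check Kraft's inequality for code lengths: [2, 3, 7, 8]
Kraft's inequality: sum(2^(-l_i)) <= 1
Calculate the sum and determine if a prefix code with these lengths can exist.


Sum = 2^(-2) + 2^(-3) + 2^(-7) + 2^(-8)
    = 0.25 + 0.125 + 0.0078125 + 0.00390625
    = 99/256 = 0.38671875
Since 0.38671875 <= 1, Kraft's inequality IS satisfied.
A prefix code with these lengths CAN exist.

Kraft sum = 0.38671875. Satisfied.


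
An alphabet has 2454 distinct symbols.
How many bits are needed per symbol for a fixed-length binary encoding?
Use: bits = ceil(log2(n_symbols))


log2(2454) = 11.2609
Bracket: 2^11 = 2048 < 2454 <= 2^12 = 4096
So ceil(log2(2454)) = 12

bits = ceil(log2(2454)) = ceil(11.2609) = 12 bits


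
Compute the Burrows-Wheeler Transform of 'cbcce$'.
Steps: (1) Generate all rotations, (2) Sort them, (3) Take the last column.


Rotations (sorted):
  0: $cbcce -> last char: e
  1: bcce$c -> last char: c
  2: cbcce$ -> last char: $
  3: cce$cb -> last char: b
  4: ce$cbc -> last char: c
  5: e$cbcc -> last char: c


BWT = ec$bcc


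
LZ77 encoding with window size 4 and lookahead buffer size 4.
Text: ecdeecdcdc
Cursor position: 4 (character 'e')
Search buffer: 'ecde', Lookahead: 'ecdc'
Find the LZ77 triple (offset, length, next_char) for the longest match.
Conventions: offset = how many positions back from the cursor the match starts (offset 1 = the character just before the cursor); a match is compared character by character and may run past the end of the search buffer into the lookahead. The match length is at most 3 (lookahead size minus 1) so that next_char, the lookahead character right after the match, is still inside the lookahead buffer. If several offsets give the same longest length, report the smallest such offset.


Try each offset into the search buffer:
  offset=1 (pos 3, char 'e'): match length 1
  offset=2 (pos 2, char 'd'): match length 0
  offset=3 (pos 1, char 'c'): match length 0
  offset=4 (pos 0, char 'e'): match length 3
Longest match has length 3 at offset 4.
next_char = character at position 4 + 3 = 7 -> 'c'

Best match: offset=4, length=3 (matching 'ecd' starting at position 0)
LZ77 triple: (4, 3, 'c')
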